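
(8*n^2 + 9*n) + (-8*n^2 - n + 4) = 8*n + 4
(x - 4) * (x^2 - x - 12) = x^3 - 5*x^2 - 8*x + 48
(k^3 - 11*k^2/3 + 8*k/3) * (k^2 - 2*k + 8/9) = k^5 - 17*k^4/3 + 98*k^3/9 - 232*k^2/27 + 64*k/27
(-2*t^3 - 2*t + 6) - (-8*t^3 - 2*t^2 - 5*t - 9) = 6*t^3 + 2*t^2 + 3*t + 15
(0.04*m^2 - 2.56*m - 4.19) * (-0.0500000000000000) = -0.002*m^2 + 0.128*m + 0.2095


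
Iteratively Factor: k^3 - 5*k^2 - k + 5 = (k + 1)*(k^2 - 6*k + 5) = (k - 1)*(k + 1)*(k - 5)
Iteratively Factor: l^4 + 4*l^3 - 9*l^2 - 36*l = (l + 3)*(l^3 + l^2 - 12*l) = (l + 3)*(l + 4)*(l^2 - 3*l) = l*(l + 3)*(l + 4)*(l - 3)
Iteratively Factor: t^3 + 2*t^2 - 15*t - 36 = (t - 4)*(t^2 + 6*t + 9) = (t - 4)*(t + 3)*(t + 3)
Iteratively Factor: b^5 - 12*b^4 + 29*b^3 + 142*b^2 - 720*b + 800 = (b - 4)*(b^4 - 8*b^3 - 3*b^2 + 130*b - 200) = (b - 5)*(b - 4)*(b^3 - 3*b^2 - 18*b + 40) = (b - 5)*(b - 4)*(b - 2)*(b^2 - b - 20) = (b - 5)*(b - 4)*(b - 2)*(b + 4)*(b - 5)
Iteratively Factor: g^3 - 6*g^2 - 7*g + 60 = (g + 3)*(g^2 - 9*g + 20) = (g - 5)*(g + 3)*(g - 4)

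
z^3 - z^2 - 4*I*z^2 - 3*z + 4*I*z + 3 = (z - 1)*(z - 3*I)*(z - I)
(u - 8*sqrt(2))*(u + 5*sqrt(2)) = u^2 - 3*sqrt(2)*u - 80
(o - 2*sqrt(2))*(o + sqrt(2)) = o^2 - sqrt(2)*o - 4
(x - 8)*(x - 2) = x^2 - 10*x + 16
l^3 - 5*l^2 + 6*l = l*(l - 3)*(l - 2)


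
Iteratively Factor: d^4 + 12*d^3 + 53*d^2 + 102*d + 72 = (d + 4)*(d^3 + 8*d^2 + 21*d + 18) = (d + 3)*(d + 4)*(d^2 + 5*d + 6) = (d + 3)^2*(d + 4)*(d + 2)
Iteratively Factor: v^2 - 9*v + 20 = (v - 5)*(v - 4)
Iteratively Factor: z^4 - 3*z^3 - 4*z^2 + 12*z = (z - 3)*(z^3 - 4*z) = z*(z - 3)*(z^2 - 4) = z*(z - 3)*(z - 2)*(z + 2)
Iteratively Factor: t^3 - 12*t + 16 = (t + 4)*(t^2 - 4*t + 4) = (t - 2)*(t + 4)*(t - 2)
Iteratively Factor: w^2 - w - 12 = (w + 3)*(w - 4)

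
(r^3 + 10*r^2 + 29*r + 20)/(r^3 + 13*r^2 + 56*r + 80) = (r + 1)/(r + 4)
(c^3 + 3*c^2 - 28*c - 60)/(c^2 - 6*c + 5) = (c^2 + 8*c + 12)/(c - 1)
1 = 1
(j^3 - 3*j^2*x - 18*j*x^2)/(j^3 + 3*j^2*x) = (j - 6*x)/j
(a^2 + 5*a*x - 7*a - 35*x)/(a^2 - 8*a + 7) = (a + 5*x)/(a - 1)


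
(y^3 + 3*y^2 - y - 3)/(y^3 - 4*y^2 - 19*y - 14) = (y^2 + 2*y - 3)/(y^2 - 5*y - 14)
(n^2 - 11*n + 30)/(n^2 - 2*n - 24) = (n - 5)/(n + 4)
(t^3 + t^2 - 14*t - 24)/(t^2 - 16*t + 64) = (t^3 + t^2 - 14*t - 24)/(t^2 - 16*t + 64)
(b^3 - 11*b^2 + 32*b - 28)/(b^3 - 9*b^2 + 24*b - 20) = (b - 7)/(b - 5)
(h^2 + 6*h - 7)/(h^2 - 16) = (h^2 + 6*h - 7)/(h^2 - 16)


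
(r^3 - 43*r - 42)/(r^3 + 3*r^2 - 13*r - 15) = (r^2 - r - 42)/(r^2 + 2*r - 15)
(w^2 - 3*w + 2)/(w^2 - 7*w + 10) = (w - 1)/(w - 5)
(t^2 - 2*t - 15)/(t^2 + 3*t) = (t - 5)/t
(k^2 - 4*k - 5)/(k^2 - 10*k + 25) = (k + 1)/(k - 5)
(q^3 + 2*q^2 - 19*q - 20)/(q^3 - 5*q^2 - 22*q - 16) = (q^2 + q - 20)/(q^2 - 6*q - 16)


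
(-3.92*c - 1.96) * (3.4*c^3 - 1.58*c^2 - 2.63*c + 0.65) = -13.328*c^4 - 0.4704*c^3 + 13.4064*c^2 + 2.6068*c - 1.274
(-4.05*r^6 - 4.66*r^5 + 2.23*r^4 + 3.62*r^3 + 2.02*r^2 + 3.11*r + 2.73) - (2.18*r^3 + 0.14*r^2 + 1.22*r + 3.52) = -4.05*r^6 - 4.66*r^5 + 2.23*r^4 + 1.44*r^3 + 1.88*r^2 + 1.89*r - 0.79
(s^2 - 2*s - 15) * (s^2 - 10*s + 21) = s^4 - 12*s^3 + 26*s^2 + 108*s - 315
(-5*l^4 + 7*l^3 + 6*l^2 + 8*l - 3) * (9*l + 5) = -45*l^5 + 38*l^4 + 89*l^3 + 102*l^2 + 13*l - 15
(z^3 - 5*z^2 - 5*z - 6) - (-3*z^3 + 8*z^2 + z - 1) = 4*z^3 - 13*z^2 - 6*z - 5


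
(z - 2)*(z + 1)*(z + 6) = z^3 + 5*z^2 - 8*z - 12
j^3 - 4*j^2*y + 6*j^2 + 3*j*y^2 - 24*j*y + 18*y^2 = (j + 6)*(j - 3*y)*(j - y)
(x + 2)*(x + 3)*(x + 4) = x^3 + 9*x^2 + 26*x + 24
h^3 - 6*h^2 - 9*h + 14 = (h - 7)*(h - 1)*(h + 2)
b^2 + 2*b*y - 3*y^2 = (b - y)*(b + 3*y)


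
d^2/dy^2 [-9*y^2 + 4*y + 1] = -18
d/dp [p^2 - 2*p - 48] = 2*p - 2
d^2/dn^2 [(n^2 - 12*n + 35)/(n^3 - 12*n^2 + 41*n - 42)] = 2*(n^3 - 15*n^2 + 57*n - 65)/(n^6 - 15*n^5 + 93*n^4 - 305*n^3 + 558*n^2 - 540*n + 216)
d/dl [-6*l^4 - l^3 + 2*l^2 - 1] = l*(-24*l^2 - 3*l + 4)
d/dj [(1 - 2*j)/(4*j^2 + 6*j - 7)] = 8*(j^2 - j + 1)/(16*j^4 + 48*j^3 - 20*j^2 - 84*j + 49)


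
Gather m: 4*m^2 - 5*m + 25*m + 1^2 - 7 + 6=4*m^2 + 20*m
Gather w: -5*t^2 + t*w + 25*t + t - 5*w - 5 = -5*t^2 + 26*t + w*(t - 5) - 5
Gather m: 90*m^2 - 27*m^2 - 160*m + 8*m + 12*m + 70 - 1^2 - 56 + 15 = 63*m^2 - 140*m + 28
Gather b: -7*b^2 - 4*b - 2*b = -7*b^2 - 6*b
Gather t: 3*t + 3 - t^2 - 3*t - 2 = 1 - t^2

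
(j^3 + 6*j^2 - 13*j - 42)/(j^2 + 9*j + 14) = j - 3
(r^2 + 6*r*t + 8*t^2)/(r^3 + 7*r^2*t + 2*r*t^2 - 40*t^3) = (r + 2*t)/(r^2 + 3*r*t - 10*t^2)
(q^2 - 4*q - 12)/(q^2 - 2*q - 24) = (q + 2)/(q + 4)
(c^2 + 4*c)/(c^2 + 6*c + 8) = c/(c + 2)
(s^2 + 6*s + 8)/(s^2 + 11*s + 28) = (s + 2)/(s + 7)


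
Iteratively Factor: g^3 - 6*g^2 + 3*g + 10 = (g - 2)*(g^2 - 4*g - 5) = (g - 2)*(g + 1)*(g - 5)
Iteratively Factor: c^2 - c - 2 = (c + 1)*(c - 2)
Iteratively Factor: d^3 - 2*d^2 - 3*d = (d)*(d^2 - 2*d - 3) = d*(d - 3)*(d + 1)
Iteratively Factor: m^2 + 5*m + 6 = (m + 2)*(m + 3)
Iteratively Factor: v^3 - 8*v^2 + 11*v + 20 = (v - 4)*(v^2 - 4*v - 5) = (v - 5)*(v - 4)*(v + 1)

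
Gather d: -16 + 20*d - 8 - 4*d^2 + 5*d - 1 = -4*d^2 + 25*d - 25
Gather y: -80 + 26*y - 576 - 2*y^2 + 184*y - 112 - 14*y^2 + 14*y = -16*y^2 + 224*y - 768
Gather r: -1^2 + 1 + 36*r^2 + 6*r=36*r^2 + 6*r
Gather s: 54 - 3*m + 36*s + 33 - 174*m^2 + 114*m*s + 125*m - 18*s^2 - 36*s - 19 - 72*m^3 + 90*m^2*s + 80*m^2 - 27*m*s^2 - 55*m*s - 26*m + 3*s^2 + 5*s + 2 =-72*m^3 - 94*m^2 + 96*m + s^2*(-27*m - 15) + s*(90*m^2 + 59*m + 5) + 70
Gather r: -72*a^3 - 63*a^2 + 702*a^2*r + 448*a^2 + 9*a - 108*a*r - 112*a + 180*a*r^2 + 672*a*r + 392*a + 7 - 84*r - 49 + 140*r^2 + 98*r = -72*a^3 + 385*a^2 + 289*a + r^2*(180*a + 140) + r*(702*a^2 + 564*a + 14) - 42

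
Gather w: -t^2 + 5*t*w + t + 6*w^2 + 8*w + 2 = -t^2 + t + 6*w^2 + w*(5*t + 8) + 2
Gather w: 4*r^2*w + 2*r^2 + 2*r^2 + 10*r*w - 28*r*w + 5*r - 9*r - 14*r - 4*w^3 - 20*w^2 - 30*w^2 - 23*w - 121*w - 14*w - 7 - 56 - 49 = 4*r^2 - 18*r - 4*w^3 - 50*w^2 + w*(4*r^2 - 18*r - 158) - 112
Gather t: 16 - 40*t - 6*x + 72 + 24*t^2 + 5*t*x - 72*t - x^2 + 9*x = 24*t^2 + t*(5*x - 112) - x^2 + 3*x + 88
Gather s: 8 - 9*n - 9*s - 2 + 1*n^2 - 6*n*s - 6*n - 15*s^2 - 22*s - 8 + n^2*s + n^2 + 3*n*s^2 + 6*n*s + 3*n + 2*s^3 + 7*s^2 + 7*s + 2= 2*n^2 - 12*n + 2*s^3 + s^2*(3*n - 8) + s*(n^2 - 24)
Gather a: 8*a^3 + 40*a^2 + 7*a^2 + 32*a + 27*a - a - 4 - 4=8*a^3 + 47*a^2 + 58*a - 8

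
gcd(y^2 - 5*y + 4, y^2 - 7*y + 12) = y - 4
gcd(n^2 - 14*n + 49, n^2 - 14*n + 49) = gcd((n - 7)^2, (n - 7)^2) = n^2 - 14*n + 49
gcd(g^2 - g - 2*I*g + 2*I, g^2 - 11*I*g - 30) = 1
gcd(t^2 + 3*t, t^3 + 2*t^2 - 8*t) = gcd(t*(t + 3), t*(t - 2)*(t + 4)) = t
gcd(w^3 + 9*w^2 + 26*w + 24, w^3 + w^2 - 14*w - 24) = w^2 + 5*w + 6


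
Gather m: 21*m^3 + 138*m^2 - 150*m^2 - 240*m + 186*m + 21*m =21*m^3 - 12*m^2 - 33*m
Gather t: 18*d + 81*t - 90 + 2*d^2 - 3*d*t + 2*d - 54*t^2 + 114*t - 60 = 2*d^2 + 20*d - 54*t^2 + t*(195 - 3*d) - 150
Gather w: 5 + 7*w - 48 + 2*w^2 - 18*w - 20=2*w^2 - 11*w - 63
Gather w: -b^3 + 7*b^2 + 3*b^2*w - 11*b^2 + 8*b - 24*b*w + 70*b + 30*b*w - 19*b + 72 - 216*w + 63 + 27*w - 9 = -b^3 - 4*b^2 + 59*b + w*(3*b^2 + 6*b - 189) + 126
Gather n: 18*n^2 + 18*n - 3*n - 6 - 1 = 18*n^2 + 15*n - 7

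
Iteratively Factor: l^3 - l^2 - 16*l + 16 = (l - 1)*(l^2 - 16) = (l - 1)*(l + 4)*(l - 4)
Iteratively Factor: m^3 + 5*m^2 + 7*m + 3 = (m + 3)*(m^2 + 2*m + 1) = (m + 1)*(m + 3)*(m + 1)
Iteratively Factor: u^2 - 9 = (u + 3)*(u - 3)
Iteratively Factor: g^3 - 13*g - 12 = (g - 4)*(g^2 + 4*g + 3) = (g - 4)*(g + 3)*(g + 1)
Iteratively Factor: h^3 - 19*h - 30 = (h + 3)*(h^2 - 3*h - 10) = (h - 5)*(h + 3)*(h + 2)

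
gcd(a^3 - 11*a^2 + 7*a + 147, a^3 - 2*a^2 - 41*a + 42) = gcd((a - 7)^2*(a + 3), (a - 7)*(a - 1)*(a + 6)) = a - 7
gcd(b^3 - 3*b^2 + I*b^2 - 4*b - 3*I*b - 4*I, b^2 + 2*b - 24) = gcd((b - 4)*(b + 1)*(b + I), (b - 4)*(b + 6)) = b - 4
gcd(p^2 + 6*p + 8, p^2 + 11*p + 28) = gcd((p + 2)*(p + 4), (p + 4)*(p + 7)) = p + 4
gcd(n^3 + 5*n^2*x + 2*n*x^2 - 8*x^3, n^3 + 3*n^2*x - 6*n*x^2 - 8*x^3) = n + 4*x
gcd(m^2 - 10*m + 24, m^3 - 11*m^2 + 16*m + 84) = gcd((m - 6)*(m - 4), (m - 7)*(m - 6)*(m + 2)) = m - 6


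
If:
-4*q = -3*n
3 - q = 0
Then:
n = 4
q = 3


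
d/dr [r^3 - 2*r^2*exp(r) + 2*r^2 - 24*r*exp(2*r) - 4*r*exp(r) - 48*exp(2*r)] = -2*r^2*exp(r) + 3*r^2 - 48*r*exp(2*r) - 8*r*exp(r) + 4*r - 120*exp(2*r) - 4*exp(r)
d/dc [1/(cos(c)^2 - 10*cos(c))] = 2*(cos(c) - 5)*sin(c)/((cos(c) - 10)^2*cos(c)^2)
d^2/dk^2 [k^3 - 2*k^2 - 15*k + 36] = 6*k - 4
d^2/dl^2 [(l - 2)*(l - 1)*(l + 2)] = 6*l - 2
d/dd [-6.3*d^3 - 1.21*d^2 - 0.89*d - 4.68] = -18.9*d^2 - 2.42*d - 0.89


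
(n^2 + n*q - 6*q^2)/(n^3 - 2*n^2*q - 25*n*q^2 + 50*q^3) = (-n - 3*q)/(-n^2 + 25*q^2)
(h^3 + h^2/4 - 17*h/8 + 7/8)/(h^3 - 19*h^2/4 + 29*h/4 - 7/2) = (8*h^2 + 10*h - 7)/(2*(4*h^2 - 15*h + 14))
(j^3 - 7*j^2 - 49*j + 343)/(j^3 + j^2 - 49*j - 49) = (j - 7)/(j + 1)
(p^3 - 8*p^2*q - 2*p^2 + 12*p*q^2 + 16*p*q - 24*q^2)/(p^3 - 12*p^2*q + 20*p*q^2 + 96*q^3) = (p^2 - 2*p*q - 2*p + 4*q)/(p^2 - 6*p*q - 16*q^2)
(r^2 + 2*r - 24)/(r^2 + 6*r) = (r - 4)/r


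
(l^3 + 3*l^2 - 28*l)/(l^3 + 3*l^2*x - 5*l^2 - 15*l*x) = (l^2 + 3*l - 28)/(l^2 + 3*l*x - 5*l - 15*x)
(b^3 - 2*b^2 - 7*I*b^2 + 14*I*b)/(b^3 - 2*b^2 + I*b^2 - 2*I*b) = (b - 7*I)/(b + I)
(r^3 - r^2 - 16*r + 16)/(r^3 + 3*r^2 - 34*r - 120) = (r^2 - 5*r + 4)/(r^2 - r - 30)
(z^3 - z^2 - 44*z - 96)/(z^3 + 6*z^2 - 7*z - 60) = (z^2 - 5*z - 24)/(z^2 + 2*z - 15)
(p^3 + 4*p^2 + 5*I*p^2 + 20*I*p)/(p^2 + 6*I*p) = (p^2 + p*(4 + 5*I) + 20*I)/(p + 6*I)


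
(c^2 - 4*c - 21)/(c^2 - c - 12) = (c - 7)/(c - 4)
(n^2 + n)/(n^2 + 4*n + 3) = n/(n + 3)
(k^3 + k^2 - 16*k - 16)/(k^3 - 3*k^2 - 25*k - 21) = (k^2 - 16)/(k^2 - 4*k - 21)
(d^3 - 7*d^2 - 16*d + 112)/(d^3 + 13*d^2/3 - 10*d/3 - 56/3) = 3*(d^2 - 11*d + 28)/(3*d^2 + d - 14)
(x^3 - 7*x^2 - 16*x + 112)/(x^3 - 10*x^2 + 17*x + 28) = (x + 4)/(x + 1)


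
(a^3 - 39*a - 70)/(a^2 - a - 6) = (a^2 - 2*a - 35)/(a - 3)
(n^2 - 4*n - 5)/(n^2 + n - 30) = (n + 1)/(n + 6)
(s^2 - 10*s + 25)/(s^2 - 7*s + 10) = (s - 5)/(s - 2)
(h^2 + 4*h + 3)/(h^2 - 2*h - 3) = (h + 3)/(h - 3)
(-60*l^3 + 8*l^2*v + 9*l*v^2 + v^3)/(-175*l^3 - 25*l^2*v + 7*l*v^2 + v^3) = (-12*l^2 + 4*l*v + v^2)/(-35*l^2 + 2*l*v + v^2)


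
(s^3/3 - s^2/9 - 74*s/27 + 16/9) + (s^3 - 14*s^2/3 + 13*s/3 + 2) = 4*s^3/3 - 43*s^2/9 + 43*s/27 + 34/9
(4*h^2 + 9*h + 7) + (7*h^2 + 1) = 11*h^2 + 9*h + 8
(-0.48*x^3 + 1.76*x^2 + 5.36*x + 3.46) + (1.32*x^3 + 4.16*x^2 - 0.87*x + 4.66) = 0.84*x^3 + 5.92*x^2 + 4.49*x + 8.12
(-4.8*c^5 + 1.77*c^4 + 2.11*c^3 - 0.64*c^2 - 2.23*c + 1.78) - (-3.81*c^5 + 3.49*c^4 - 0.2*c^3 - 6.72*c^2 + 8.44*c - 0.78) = -0.99*c^5 - 1.72*c^4 + 2.31*c^3 + 6.08*c^2 - 10.67*c + 2.56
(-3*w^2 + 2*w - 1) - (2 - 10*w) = -3*w^2 + 12*w - 3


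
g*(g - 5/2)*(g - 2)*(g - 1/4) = g^4 - 19*g^3/4 + 49*g^2/8 - 5*g/4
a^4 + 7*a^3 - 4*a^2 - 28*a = a*(a - 2)*(a + 2)*(a + 7)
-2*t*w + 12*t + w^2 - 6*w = (-2*t + w)*(w - 6)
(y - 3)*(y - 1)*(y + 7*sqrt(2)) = y^3 - 4*y^2 + 7*sqrt(2)*y^2 - 28*sqrt(2)*y + 3*y + 21*sqrt(2)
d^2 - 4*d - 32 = (d - 8)*(d + 4)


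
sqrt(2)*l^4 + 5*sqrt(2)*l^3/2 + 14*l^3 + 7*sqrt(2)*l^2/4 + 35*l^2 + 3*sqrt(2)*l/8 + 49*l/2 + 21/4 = (l + 1/2)*(l + 3/2)*(l + 7*sqrt(2))*(sqrt(2)*l + sqrt(2)/2)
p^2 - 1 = (p - 1)*(p + 1)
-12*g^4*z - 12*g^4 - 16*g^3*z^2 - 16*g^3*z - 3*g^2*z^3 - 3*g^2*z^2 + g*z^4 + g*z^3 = (-6*g + z)*(g + z)*(2*g + z)*(g*z + g)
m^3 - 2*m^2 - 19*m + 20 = (m - 5)*(m - 1)*(m + 4)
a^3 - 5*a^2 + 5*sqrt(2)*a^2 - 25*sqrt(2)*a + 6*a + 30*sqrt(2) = (a - 3)*(a - 2)*(a + 5*sqrt(2))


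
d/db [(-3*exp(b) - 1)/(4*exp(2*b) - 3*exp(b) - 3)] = ((3*exp(b) + 1)*(8*exp(b) - 3) - 12*exp(2*b) + 9*exp(b) + 9)*exp(b)/(-4*exp(2*b) + 3*exp(b) + 3)^2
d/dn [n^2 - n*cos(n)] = n*sin(n) + 2*n - cos(n)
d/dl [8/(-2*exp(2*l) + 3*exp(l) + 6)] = (32*exp(l) - 24)*exp(l)/(-2*exp(2*l) + 3*exp(l) + 6)^2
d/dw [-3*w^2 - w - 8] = -6*w - 1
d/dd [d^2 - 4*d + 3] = 2*d - 4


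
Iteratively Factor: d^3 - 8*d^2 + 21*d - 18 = (d - 3)*(d^2 - 5*d + 6) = (d - 3)*(d - 2)*(d - 3)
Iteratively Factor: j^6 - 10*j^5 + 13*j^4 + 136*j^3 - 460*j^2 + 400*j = (j - 2)*(j^5 - 8*j^4 - 3*j^3 + 130*j^2 - 200*j) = (j - 2)*(j + 4)*(j^4 - 12*j^3 + 45*j^2 - 50*j) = (j - 2)^2*(j + 4)*(j^3 - 10*j^2 + 25*j) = (j - 5)*(j - 2)^2*(j + 4)*(j^2 - 5*j) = j*(j - 5)*(j - 2)^2*(j + 4)*(j - 5)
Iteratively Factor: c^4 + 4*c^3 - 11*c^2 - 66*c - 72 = (c + 2)*(c^3 + 2*c^2 - 15*c - 36) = (c - 4)*(c + 2)*(c^2 + 6*c + 9) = (c - 4)*(c + 2)*(c + 3)*(c + 3)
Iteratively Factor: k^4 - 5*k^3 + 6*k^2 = (k - 2)*(k^3 - 3*k^2) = (k - 3)*(k - 2)*(k^2) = k*(k - 3)*(k - 2)*(k)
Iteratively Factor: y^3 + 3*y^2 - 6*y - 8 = (y + 4)*(y^2 - y - 2) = (y - 2)*(y + 4)*(y + 1)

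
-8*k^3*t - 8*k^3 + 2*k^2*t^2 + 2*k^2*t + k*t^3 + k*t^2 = (-2*k + t)*(4*k + t)*(k*t + k)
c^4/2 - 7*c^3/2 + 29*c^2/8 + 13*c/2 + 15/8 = (c/2 + 1/4)*(c - 5)*(c - 3)*(c + 1/2)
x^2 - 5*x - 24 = (x - 8)*(x + 3)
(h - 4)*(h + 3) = h^2 - h - 12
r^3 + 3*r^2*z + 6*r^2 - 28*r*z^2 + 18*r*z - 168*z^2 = (r + 6)*(r - 4*z)*(r + 7*z)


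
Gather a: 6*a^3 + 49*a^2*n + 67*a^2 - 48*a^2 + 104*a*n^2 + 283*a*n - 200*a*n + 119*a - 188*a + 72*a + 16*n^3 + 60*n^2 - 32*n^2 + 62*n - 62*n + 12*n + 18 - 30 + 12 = 6*a^3 + a^2*(49*n + 19) + a*(104*n^2 + 83*n + 3) + 16*n^3 + 28*n^2 + 12*n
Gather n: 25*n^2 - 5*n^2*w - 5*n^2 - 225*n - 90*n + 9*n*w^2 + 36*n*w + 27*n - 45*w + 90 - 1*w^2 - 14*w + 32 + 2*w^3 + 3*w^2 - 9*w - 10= n^2*(20 - 5*w) + n*(9*w^2 + 36*w - 288) + 2*w^3 + 2*w^2 - 68*w + 112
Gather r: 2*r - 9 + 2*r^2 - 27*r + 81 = 2*r^2 - 25*r + 72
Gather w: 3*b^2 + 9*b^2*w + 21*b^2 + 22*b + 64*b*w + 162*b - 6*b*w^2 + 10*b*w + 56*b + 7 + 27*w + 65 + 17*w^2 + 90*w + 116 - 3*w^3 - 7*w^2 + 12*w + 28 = 24*b^2 + 240*b - 3*w^3 + w^2*(10 - 6*b) + w*(9*b^2 + 74*b + 129) + 216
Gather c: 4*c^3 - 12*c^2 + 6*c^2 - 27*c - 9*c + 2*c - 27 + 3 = 4*c^3 - 6*c^2 - 34*c - 24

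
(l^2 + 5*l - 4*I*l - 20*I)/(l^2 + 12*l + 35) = (l - 4*I)/(l + 7)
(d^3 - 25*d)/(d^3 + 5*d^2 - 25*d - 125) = d/(d + 5)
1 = 1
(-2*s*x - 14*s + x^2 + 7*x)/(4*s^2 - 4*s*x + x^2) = (x + 7)/(-2*s + x)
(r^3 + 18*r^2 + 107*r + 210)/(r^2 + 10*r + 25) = (r^2 + 13*r + 42)/(r + 5)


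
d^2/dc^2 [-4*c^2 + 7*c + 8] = -8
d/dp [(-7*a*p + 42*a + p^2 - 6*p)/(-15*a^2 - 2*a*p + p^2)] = (-2*(a - p)*(7*a*p - 42*a - p^2 + 6*p) + (7*a - 2*p + 6)*(15*a^2 + 2*a*p - p^2))/(15*a^2 + 2*a*p - p^2)^2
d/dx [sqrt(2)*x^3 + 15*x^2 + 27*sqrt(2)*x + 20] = 3*sqrt(2)*x^2 + 30*x + 27*sqrt(2)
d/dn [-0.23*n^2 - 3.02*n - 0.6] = -0.46*n - 3.02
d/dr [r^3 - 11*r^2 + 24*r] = 3*r^2 - 22*r + 24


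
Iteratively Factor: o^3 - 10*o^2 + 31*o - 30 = (o - 2)*(o^2 - 8*o + 15) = (o - 3)*(o - 2)*(o - 5)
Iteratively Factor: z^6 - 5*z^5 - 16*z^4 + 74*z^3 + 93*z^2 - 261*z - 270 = (z + 2)*(z^5 - 7*z^4 - 2*z^3 + 78*z^2 - 63*z - 135) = (z + 2)*(z + 3)*(z^4 - 10*z^3 + 28*z^2 - 6*z - 45) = (z - 5)*(z + 2)*(z + 3)*(z^3 - 5*z^2 + 3*z + 9) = (z - 5)*(z + 1)*(z + 2)*(z + 3)*(z^2 - 6*z + 9) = (z - 5)*(z - 3)*(z + 1)*(z + 2)*(z + 3)*(z - 3)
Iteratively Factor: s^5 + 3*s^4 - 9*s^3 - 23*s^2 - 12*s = (s - 3)*(s^4 + 6*s^3 + 9*s^2 + 4*s) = (s - 3)*(s + 1)*(s^3 + 5*s^2 + 4*s) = (s - 3)*(s + 1)^2*(s^2 + 4*s) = s*(s - 3)*(s + 1)^2*(s + 4)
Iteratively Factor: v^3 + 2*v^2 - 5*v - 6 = (v + 3)*(v^2 - v - 2) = (v - 2)*(v + 3)*(v + 1)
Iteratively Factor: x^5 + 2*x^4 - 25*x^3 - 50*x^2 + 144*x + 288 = (x + 4)*(x^4 - 2*x^3 - 17*x^2 + 18*x + 72) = (x - 4)*(x + 4)*(x^3 + 2*x^2 - 9*x - 18) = (x - 4)*(x + 3)*(x + 4)*(x^2 - x - 6) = (x - 4)*(x + 2)*(x + 3)*(x + 4)*(x - 3)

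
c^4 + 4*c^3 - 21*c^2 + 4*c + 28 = (c - 2)^2*(c + 1)*(c + 7)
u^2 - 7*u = u*(u - 7)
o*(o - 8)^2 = o^3 - 16*o^2 + 64*o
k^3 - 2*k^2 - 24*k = k*(k - 6)*(k + 4)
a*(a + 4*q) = a^2 + 4*a*q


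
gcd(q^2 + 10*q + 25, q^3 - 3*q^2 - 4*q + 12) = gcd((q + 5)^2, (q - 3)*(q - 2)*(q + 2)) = 1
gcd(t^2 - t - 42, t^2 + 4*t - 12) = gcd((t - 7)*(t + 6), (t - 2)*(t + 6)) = t + 6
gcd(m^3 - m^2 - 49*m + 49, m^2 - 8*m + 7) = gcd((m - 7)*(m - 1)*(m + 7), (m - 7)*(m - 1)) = m^2 - 8*m + 7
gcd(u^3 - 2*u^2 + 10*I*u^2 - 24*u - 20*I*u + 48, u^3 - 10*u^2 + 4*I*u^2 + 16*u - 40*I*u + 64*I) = u^2 + u*(-2 + 4*I) - 8*I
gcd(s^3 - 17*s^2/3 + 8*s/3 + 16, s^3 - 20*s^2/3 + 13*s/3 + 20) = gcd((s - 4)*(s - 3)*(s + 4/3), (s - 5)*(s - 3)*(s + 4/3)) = s^2 - 5*s/3 - 4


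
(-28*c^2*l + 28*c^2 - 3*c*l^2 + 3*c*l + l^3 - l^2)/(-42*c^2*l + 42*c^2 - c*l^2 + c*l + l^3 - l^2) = (4*c + l)/(6*c + l)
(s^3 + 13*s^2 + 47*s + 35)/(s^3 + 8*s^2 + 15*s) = (s^2 + 8*s + 7)/(s*(s + 3))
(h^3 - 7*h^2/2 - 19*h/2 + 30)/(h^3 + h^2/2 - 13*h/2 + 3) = (2*h^2 - 13*h + 20)/(2*h^2 - 5*h + 2)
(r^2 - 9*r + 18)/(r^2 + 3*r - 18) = (r - 6)/(r + 6)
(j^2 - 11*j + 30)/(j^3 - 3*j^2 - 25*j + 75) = (j - 6)/(j^2 + 2*j - 15)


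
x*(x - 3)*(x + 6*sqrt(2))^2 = x^4 - 3*x^3 + 12*sqrt(2)*x^3 - 36*sqrt(2)*x^2 + 72*x^2 - 216*x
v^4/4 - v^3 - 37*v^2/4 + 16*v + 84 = (v/4 + 1)*(v - 7)*(v - 4)*(v + 3)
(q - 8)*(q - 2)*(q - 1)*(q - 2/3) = q^4 - 35*q^3/3 + 100*q^2/3 - 100*q/3 + 32/3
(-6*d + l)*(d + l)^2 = -6*d^3 - 11*d^2*l - 4*d*l^2 + l^3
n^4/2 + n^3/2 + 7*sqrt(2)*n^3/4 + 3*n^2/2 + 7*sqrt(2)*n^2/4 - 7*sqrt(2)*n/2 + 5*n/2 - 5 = (n/2 + 1)*(n - 1)*(n + sqrt(2))*(n + 5*sqrt(2)/2)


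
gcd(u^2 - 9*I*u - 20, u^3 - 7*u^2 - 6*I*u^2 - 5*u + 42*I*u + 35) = u - 5*I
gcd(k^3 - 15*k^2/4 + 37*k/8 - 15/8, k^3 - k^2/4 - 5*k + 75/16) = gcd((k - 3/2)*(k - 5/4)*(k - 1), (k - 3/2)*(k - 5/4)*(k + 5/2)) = k^2 - 11*k/4 + 15/8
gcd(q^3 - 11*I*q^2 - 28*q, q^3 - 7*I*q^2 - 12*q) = q^2 - 4*I*q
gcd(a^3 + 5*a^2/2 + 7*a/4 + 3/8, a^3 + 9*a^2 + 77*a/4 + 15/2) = a + 1/2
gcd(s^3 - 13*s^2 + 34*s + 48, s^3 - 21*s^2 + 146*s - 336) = s^2 - 14*s + 48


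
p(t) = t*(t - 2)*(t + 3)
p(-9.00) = -594.00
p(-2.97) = 0.44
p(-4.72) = -54.56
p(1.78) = -1.87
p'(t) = t*(t - 2) + t*(t + 3) + (t - 2)*(t + 3) = 3*t^2 + 2*t - 6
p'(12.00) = 450.00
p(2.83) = 13.69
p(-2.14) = 7.62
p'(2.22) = 13.23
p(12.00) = 1800.00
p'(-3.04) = 15.64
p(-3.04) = -0.61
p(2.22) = 2.55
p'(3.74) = 43.44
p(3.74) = 43.86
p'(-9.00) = 219.00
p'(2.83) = 23.69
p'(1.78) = 7.07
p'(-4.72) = 51.40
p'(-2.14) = 3.46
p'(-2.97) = 14.52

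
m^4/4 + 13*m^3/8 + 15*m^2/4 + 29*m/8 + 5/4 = (m/2 + 1/2)*(m/2 + 1)*(m + 1)*(m + 5/2)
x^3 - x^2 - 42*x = x*(x - 7)*(x + 6)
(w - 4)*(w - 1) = w^2 - 5*w + 4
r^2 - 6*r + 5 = (r - 5)*(r - 1)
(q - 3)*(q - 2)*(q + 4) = q^3 - q^2 - 14*q + 24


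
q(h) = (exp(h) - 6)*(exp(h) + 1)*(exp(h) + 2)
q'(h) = (exp(h) - 6)*(exp(h) + 1)*exp(h) + (exp(h) - 6)*(exp(h) + 2)*exp(h) + (exp(h) + 1)*(exp(h) + 2)*exp(h)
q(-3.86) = -12.34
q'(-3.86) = -0.34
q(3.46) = 28650.93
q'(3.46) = 90043.89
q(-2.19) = -13.83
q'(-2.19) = -1.86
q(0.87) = -53.68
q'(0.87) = -31.58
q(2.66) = 2068.04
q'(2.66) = 7310.75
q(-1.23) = -16.91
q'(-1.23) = -5.11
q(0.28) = -36.11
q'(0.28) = -24.73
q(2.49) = 1113.20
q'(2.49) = 4197.99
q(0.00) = -30.00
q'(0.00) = -19.00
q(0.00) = -30.00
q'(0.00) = -19.00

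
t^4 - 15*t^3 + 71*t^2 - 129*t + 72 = (t - 8)*(t - 3)^2*(t - 1)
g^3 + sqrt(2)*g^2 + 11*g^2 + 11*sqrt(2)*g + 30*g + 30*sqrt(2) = (g + 5)*(g + 6)*(g + sqrt(2))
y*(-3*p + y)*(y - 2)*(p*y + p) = -3*p^2*y^3 + 3*p^2*y^2 + 6*p^2*y + p*y^4 - p*y^3 - 2*p*y^2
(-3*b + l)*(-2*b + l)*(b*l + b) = 6*b^3*l + 6*b^3 - 5*b^2*l^2 - 5*b^2*l + b*l^3 + b*l^2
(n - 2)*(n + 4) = n^2 + 2*n - 8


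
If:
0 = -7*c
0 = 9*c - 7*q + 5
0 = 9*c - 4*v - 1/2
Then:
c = 0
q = 5/7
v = -1/8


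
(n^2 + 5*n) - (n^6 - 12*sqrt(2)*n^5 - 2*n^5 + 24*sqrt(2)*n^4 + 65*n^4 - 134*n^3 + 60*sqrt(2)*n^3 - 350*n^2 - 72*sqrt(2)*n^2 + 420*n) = -n^6 + 2*n^5 + 12*sqrt(2)*n^5 - 65*n^4 - 24*sqrt(2)*n^4 - 60*sqrt(2)*n^3 + 134*n^3 + 72*sqrt(2)*n^2 + 351*n^2 - 415*n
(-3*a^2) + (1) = 1 - 3*a^2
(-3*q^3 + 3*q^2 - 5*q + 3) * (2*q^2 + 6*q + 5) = -6*q^5 - 12*q^4 - 7*q^3 - 9*q^2 - 7*q + 15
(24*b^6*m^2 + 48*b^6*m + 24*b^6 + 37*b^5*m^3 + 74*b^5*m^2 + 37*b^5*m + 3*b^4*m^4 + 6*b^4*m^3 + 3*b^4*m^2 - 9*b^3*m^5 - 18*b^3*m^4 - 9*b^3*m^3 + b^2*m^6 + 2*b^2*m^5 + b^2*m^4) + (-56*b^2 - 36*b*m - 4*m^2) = 24*b^6*m^2 + 48*b^6*m + 24*b^6 + 37*b^5*m^3 + 74*b^5*m^2 + 37*b^5*m + 3*b^4*m^4 + 6*b^4*m^3 + 3*b^4*m^2 - 9*b^3*m^5 - 18*b^3*m^4 - 9*b^3*m^3 + b^2*m^6 + 2*b^2*m^5 + b^2*m^4 - 56*b^2 - 36*b*m - 4*m^2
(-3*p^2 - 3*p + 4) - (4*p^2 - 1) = -7*p^2 - 3*p + 5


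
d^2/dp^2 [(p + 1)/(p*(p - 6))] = 2*(p^3 + 3*p^2 - 18*p + 36)/(p^3*(p^3 - 18*p^2 + 108*p - 216))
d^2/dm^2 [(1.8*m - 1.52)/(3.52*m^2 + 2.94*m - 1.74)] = ((0.116800000000001 - 38.016*m)*(3.52*m^2 + 2.94*m - 1.74) + (1.8*m - 1.52)*(7.04*m + 2.94)*(14.08*m + 5.88))/(3.52*m^2 + 2.94*m - 1.74)^3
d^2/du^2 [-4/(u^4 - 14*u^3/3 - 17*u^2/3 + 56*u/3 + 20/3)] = 24*((18*u^2 - 42*u - 17)*(3*u^4 - 14*u^3 - 17*u^2 + 56*u + 20) - 4*(6*u^3 - 21*u^2 - 17*u + 28)^2)/(3*u^4 - 14*u^3 - 17*u^2 + 56*u + 20)^3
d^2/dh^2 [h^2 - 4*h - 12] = 2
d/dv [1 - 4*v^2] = -8*v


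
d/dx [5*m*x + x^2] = 5*m + 2*x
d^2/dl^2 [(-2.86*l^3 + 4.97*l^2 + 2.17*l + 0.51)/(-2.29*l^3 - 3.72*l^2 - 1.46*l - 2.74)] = (5.6843418860808e-14*l^7 - 100.85389*l^6 - 125.650926*l^5 - 258.652752*l^4 + 329.401024*l^3 + 483.410436*l^2 + 264.121476*l - 49.041384)/(12.008989*l^9 + 58.524156*l^8 + 118.038966*l^7 + 169.210038*l^6 + 215.305356*l^5 + 192.5058*l^4 + 143.978276*l^3 + 101.306568*l^2 + 32.883288*l + 20.570824)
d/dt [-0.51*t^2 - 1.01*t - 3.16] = -1.02*t - 1.01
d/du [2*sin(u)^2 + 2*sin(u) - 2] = 2*sin(2*u) + 2*cos(u)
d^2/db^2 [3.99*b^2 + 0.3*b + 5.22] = 7.98000000000000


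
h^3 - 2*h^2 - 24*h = h*(h - 6)*(h + 4)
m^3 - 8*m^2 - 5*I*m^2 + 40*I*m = m*(m - 8)*(m - 5*I)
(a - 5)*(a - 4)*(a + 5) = a^3 - 4*a^2 - 25*a + 100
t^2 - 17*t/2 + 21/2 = (t - 7)*(t - 3/2)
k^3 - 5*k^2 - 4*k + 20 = (k - 5)*(k - 2)*(k + 2)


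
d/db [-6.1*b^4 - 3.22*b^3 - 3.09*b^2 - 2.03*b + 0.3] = -24.4*b^3 - 9.66*b^2 - 6.18*b - 2.03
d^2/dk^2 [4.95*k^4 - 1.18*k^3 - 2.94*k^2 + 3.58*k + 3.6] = 59.4*k^2 - 7.08*k - 5.88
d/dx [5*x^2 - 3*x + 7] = 10*x - 3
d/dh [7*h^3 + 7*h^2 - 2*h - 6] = 21*h^2 + 14*h - 2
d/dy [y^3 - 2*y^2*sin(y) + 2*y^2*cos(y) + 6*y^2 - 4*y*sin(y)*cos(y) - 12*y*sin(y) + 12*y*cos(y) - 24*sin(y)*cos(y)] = -2*sqrt(2)*y^2*sin(y + pi/4) + 3*y^2 - 16*y*sin(y) - 8*y*cos(y) - 4*y*cos(2*y) + 12*y - 2*sin(2*y) - 24*cos(2*y) + 12*sqrt(2)*cos(y + pi/4)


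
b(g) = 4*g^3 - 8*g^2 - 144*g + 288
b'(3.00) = -84.00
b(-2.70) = 539.75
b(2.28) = -34.50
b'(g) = 12*g^2 - 16*g - 144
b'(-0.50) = -133.00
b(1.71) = 38.37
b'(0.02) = -144.32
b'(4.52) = 28.84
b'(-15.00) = 2796.00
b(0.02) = 285.12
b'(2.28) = -118.10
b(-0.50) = 357.50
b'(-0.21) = -140.11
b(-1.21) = 443.44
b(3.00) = -108.00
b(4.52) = -156.94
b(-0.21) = 317.85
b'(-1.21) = -107.07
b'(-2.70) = -13.32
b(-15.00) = -12852.00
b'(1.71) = -136.27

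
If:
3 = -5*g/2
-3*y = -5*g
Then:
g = -6/5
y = -2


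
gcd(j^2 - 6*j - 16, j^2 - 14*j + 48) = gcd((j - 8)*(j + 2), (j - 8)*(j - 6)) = j - 8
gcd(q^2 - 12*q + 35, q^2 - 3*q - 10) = q - 5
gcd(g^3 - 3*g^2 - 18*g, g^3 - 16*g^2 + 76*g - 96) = g - 6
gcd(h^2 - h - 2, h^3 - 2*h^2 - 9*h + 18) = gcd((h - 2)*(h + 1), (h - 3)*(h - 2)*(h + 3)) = h - 2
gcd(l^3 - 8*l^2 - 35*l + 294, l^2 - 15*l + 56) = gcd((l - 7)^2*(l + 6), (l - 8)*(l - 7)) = l - 7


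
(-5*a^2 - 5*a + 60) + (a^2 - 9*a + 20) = -4*a^2 - 14*a + 80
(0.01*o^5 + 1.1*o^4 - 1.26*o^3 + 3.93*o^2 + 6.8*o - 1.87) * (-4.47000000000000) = -0.0447*o^5 - 4.917*o^4 + 5.6322*o^3 - 17.5671*o^2 - 30.396*o + 8.3589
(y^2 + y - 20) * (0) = 0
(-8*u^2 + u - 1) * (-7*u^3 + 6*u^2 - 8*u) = 56*u^5 - 55*u^4 + 77*u^3 - 14*u^2 + 8*u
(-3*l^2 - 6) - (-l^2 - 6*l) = -2*l^2 + 6*l - 6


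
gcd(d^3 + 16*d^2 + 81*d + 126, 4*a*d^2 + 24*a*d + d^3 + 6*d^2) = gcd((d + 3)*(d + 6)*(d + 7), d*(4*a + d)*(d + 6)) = d + 6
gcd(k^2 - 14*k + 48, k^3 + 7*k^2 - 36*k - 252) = k - 6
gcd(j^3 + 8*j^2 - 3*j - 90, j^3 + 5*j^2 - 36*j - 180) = j^2 + 11*j + 30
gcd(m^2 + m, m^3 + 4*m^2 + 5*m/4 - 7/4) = m + 1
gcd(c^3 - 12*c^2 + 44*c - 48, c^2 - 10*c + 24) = c^2 - 10*c + 24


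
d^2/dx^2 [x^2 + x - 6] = 2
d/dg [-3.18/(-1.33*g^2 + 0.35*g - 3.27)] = (1.113 - 8.4588*g)/(1.33*g^2 - 0.35*g + 3.27)^2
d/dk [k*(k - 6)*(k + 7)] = 3*k^2 + 2*k - 42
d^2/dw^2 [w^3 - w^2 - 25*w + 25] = 6*w - 2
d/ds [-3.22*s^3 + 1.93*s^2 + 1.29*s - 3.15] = -9.66*s^2 + 3.86*s + 1.29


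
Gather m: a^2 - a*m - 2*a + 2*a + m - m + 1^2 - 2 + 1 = a^2 - a*m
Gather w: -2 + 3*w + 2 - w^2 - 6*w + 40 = -w^2 - 3*w + 40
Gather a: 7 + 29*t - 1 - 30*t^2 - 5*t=-30*t^2 + 24*t + 6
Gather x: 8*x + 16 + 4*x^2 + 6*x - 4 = 4*x^2 + 14*x + 12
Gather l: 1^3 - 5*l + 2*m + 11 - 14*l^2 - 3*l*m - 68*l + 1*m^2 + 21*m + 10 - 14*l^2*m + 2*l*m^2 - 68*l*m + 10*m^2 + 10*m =l^2*(-14*m - 14) + l*(2*m^2 - 71*m - 73) + 11*m^2 + 33*m + 22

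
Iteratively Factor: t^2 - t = (t)*(t - 1)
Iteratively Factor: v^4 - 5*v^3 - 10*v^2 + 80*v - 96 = (v - 2)*(v^3 - 3*v^2 - 16*v + 48) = (v - 2)*(v + 4)*(v^2 - 7*v + 12) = (v - 3)*(v - 2)*(v + 4)*(v - 4)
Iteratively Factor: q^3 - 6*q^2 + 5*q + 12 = (q - 4)*(q^2 - 2*q - 3) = (q - 4)*(q - 3)*(q + 1)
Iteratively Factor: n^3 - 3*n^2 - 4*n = (n - 4)*(n^2 + n) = n*(n - 4)*(n + 1)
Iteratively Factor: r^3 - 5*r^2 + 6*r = (r)*(r^2 - 5*r + 6) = r*(r - 3)*(r - 2)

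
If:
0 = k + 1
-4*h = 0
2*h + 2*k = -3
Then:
No Solution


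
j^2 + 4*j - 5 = (j - 1)*(j + 5)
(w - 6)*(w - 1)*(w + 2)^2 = w^4 - 3*w^3 - 18*w^2 - 4*w + 24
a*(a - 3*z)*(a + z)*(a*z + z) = a^4*z - 2*a^3*z^2 + a^3*z - 3*a^2*z^3 - 2*a^2*z^2 - 3*a*z^3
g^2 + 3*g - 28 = (g - 4)*(g + 7)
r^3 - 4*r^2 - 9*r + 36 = (r - 4)*(r - 3)*(r + 3)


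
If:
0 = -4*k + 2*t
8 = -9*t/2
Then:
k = -8/9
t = -16/9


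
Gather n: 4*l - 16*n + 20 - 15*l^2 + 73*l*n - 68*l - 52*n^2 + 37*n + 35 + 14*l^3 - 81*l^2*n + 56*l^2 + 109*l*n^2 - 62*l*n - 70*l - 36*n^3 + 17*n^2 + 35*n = 14*l^3 + 41*l^2 - 134*l - 36*n^3 + n^2*(109*l - 35) + n*(-81*l^2 + 11*l + 56) + 55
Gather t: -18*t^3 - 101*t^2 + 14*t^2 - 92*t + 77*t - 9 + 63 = -18*t^3 - 87*t^2 - 15*t + 54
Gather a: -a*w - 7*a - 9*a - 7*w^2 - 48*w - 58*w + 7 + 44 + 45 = a*(-w - 16) - 7*w^2 - 106*w + 96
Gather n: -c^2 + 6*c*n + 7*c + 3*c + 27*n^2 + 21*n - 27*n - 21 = -c^2 + 10*c + 27*n^2 + n*(6*c - 6) - 21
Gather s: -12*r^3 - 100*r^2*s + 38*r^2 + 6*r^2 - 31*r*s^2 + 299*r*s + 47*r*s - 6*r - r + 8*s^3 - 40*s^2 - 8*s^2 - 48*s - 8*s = -12*r^3 + 44*r^2 - 7*r + 8*s^3 + s^2*(-31*r - 48) + s*(-100*r^2 + 346*r - 56)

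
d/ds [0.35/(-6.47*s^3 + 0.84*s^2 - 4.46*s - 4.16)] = (6.7935*s^2 - 0.588*s + 1.561)/(6.47*s^3 - 0.84*s^2 + 4.46*s + 4.16)^2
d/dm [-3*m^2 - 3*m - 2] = -6*m - 3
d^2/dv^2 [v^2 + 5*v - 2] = 2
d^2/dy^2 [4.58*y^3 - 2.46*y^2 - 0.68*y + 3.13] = 27.48*y - 4.92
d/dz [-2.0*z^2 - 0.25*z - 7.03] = -4.0*z - 0.25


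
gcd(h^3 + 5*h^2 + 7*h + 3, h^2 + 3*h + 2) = h + 1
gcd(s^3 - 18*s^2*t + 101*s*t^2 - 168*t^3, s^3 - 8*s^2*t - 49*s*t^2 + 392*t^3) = s^2 - 15*s*t + 56*t^2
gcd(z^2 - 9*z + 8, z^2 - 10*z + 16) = z - 8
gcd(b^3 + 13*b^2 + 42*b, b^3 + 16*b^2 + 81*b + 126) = b^2 + 13*b + 42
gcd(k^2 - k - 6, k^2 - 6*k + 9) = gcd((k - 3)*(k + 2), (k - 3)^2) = k - 3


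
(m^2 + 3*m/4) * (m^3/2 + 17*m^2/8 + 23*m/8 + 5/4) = m^5/2 + 5*m^4/2 + 143*m^3/32 + 109*m^2/32 + 15*m/16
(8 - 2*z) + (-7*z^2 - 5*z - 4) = -7*z^2 - 7*z + 4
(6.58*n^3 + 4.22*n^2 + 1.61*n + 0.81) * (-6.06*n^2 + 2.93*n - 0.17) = -39.8748*n^5 - 6.29379999999999*n^4 + 1.4894*n^3 - 0.908699999999999*n^2 + 2.0996*n - 0.1377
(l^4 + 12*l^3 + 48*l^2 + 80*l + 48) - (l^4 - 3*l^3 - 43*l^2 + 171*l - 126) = 15*l^3 + 91*l^2 - 91*l + 174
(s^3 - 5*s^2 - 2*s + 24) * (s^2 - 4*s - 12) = s^5 - 9*s^4 + 6*s^3 + 92*s^2 - 72*s - 288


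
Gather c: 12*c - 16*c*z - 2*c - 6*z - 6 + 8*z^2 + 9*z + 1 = c*(10 - 16*z) + 8*z^2 + 3*z - 5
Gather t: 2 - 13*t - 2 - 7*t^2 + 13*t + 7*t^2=0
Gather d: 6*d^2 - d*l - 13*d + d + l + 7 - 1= 6*d^2 + d*(-l - 12) + l + 6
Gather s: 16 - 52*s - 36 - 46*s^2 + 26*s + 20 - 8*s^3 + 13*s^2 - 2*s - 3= -8*s^3 - 33*s^2 - 28*s - 3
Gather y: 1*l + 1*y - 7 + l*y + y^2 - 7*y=l + y^2 + y*(l - 6) - 7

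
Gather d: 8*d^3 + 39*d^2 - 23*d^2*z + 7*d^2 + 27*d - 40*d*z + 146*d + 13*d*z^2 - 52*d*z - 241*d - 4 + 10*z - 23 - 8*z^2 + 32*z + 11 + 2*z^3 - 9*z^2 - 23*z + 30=8*d^3 + d^2*(46 - 23*z) + d*(13*z^2 - 92*z - 68) + 2*z^3 - 17*z^2 + 19*z + 14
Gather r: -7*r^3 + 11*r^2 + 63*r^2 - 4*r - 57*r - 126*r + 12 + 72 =-7*r^3 + 74*r^2 - 187*r + 84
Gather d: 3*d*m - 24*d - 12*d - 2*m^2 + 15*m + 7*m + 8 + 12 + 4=d*(3*m - 36) - 2*m^2 + 22*m + 24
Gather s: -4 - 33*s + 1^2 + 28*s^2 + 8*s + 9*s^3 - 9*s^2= 9*s^3 + 19*s^2 - 25*s - 3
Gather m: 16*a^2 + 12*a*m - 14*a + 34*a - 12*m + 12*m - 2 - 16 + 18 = 16*a^2 + 12*a*m + 20*a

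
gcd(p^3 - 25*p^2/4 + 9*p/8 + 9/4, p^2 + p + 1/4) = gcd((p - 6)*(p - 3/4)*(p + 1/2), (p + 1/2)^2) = p + 1/2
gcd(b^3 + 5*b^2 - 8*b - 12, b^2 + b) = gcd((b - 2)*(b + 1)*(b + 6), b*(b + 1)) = b + 1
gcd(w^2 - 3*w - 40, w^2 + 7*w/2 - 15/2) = w + 5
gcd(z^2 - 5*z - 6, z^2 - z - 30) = z - 6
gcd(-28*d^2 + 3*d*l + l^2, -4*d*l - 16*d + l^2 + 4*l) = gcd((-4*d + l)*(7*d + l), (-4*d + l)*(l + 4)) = 4*d - l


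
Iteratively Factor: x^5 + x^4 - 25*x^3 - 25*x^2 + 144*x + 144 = (x + 3)*(x^4 - 2*x^3 - 19*x^2 + 32*x + 48) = (x + 3)*(x + 4)*(x^3 - 6*x^2 + 5*x + 12) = (x - 4)*(x + 3)*(x + 4)*(x^2 - 2*x - 3) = (x - 4)*(x - 3)*(x + 3)*(x + 4)*(x + 1)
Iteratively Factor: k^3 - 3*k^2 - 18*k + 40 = (k - 2)*(k^2 - k - 20) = (k - 5)*(k - 2)*(k + 4)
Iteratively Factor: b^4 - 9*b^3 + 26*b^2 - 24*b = (b)*(b^3 - 9*b^2 + 26*b - 24) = b*(b - 4)*(b^2 - 5*b + 6) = b*(b - 4)*(b - 2)*(b - 3)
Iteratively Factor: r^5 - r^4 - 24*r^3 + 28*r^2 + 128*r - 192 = (r + 4)*(r^4 - 5*r^3 - 4*r^2 + 44*r - 48) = (r - 4)*(r + 4)*(r^3 - r^2 - 8*r + 12) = (r - 4)*(r + 3)*(r + 4)*(r^2 - 4*r + 4) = (r - 4)*(r - 2)*(r + 3)*(r + 4)*(r - 2)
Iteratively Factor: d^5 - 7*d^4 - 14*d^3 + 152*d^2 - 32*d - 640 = (d - 4)*(d^4 - 3*d^3 - 26*d^2 + 48*d + 160) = (d - 5)*(d - 4)*(d^3 + 2*d^2 - 16*d - 32) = (d - 5)*(d - 4)*(d + 4)*(d^2 - 2*d - 8) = (d - 5)*(d - 4)^2*(d + 4)*(d + 2)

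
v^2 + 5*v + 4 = (v + 1)*(v + 4)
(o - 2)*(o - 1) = o^2 - 3*o + 2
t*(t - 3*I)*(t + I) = t^3 - 2*I*t^2 + 3*t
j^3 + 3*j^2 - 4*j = j*(j - 1)*(j + 4)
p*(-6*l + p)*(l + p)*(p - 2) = -6*l^2*p^2 + 12*l^2*p - 5*l*p^3 + 10*l*p^2 + p^4 - 2*p^3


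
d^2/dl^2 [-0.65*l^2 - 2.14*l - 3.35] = -1.30000000000000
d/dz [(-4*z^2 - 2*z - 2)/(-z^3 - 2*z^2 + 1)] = 2*(-z*(3*z + 4)*(2*z^2 + z + 1) + (4*z + 1)*(z^3 + 2*z^2 - 1))/(z^3 + 2*z^2 - 1)^2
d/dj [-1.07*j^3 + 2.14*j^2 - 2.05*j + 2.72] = -3.21*j^2 + 4.28*j - 2.05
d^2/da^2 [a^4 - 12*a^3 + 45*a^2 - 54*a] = 12*a^2 - 72*a + 90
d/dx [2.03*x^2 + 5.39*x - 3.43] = 4.06*x + 5.39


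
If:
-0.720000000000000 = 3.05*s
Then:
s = -0.24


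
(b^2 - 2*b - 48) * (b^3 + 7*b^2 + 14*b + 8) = b^5 + 5*b^4 - 48*b^3 - 356*b^2 - 688*b - 384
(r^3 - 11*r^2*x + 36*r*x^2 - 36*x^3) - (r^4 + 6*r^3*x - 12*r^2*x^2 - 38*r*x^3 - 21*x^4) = -r^4 - 6*r^3*x + r^3 + 12*r^2*x^2 - 11*r^2*x + 38*r*x^3 + 36*r*x^2 + 21*x^4 - 36*x^3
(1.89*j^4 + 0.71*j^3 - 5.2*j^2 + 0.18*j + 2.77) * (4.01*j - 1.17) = 7.5789*j^5 + 0.6358*j^4 - 21.6827*j^3 + 6.8058*j^2 + 10.8971*j - 3.2409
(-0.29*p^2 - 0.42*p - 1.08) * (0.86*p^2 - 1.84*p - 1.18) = -0.2494*p^4 + 0.1724*p^3 + 0.1862*p^2 + 2.4828*p + 1.2744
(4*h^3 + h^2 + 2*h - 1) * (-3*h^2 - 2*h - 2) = -12*h^5 - 11*h^4 - 16*h^3 - 3*h^2 - 2*h + 2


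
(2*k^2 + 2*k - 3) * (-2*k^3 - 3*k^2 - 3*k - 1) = -4*k^5 - 10*k^4 - 6*k^3 + k^2 + 7*k + 3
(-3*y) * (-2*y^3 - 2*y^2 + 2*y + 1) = 6*y^4 + 6*y^3 - 6*y^2 - 3*y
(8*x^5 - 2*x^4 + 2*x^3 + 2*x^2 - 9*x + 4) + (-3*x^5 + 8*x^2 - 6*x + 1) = 5*x^5 - 2*x^4 + 2*x^3 + 10*x^2 - 15*x + 5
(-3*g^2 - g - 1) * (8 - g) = 3*g^3 - 23*g^2 - 7*g - 8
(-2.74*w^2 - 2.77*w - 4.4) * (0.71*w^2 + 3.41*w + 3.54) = -1.9454*w^4 - 11.3101*w^3 - 22.2693*w^2 - 24.8098*w - 15.576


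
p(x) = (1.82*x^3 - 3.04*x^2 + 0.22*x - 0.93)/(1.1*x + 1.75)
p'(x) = (5.46*x^2 - 6.08*x + 0.22)/(1.1*x + 1.75) - 1.1*(1.82*x^3 - 3.04*x^2 + 0.22*x - 0.93)/(1.1*x + 1.75)^2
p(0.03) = -0.52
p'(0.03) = 0.34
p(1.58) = -0.28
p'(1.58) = 1.31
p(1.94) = 0.35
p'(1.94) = 2.21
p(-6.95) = 128.97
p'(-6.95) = -27.88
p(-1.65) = 273.00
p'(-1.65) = 4233.60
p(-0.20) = -0.73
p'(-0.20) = 1.60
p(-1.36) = -45.00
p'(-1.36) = 268.06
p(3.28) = 5.84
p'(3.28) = 6.08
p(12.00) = 181.20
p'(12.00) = 34.39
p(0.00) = -0.53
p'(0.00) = 0.46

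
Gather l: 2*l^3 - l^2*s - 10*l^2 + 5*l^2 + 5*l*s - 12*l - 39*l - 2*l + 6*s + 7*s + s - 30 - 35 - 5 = 2*l^3 + l^2*(-s - 5) + l*(5*s - 53) + 14*s - 70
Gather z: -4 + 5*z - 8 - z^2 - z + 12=-z^2 + 4*z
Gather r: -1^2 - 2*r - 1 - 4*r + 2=-6*r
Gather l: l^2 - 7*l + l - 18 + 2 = l^2 - 6*l - 16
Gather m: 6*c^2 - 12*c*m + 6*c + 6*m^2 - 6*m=6*c^2 + 6*c + 6*m^2 + m*(-12*c - 6)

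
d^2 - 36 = (d - 6)*(d + 6)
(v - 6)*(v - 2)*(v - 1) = v^3 - 9*v^2 + 20*v - 12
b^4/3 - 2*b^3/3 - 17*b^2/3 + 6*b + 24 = (b/3 + 1)*(b - 4)*(b - 3)*(b + 2)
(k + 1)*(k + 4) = k^2 + 5*k + 4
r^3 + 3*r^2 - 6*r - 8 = (r - 2)*(r + 1)*(r + 4)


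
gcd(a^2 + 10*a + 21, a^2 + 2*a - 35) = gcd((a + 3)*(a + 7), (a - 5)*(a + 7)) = a + 7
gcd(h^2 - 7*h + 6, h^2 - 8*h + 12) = h - 6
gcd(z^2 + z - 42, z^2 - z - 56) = z + 7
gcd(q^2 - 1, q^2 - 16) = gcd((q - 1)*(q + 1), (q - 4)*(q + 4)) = 1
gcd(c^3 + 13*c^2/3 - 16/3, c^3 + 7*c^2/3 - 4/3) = 1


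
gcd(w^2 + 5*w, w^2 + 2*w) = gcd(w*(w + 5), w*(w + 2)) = w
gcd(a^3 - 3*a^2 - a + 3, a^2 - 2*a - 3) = a^2 - 2*a - 3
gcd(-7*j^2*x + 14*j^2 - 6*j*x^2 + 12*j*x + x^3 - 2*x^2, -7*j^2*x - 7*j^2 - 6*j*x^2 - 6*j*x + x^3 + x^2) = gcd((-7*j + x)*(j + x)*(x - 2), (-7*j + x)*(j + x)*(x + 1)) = -7*j^2 - 6*j*x + x^2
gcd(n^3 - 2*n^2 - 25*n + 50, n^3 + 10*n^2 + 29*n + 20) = n + 5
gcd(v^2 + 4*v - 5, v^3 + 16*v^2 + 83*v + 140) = v + 5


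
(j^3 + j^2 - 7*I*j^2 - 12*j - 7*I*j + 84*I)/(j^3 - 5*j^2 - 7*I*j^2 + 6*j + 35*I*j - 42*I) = (j + 4)/(j - 2)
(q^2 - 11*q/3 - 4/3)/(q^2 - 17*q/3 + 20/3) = (3*q + 1)/(3*q - 5)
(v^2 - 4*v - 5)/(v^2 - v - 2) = (v - 5)/(v - 2)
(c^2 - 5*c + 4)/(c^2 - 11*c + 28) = (c - 1)/(c - 7)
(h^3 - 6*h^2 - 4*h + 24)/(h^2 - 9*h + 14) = (h^2 - 4*h - 12)/(h - 7)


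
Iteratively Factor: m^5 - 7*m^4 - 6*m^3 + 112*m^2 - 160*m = (m - 2)*(m^4 - 5*m^3 - 16*m^2 + 80*m) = m*(m - 2)*(m^3 - 5*m^2 - 16*m + 80) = m*(m - 4)*(m - 2)*(m^2 - m - 20) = m*(m - 5)*(m - 4)*(m - 2)*(m + 4)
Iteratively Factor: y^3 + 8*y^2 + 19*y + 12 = (y + 3)*(y^2 + 5*y + 4) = (y + 1)*(y + 3)*(y + 4)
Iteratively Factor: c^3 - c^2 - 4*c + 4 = (c - 1)*(c^2 - 4) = (c - 1)*(c + 2)*(c - 2)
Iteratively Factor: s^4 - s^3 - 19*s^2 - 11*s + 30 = (s - 5)*(s^3 + 4*s^2 + s - 6) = (s - 5)*(s + 3)*(s^2 + s - 2) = (s - 5)*(s + 2)*(s + 3)*(s - 1)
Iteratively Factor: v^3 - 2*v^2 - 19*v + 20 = (v - 1)*(v^2 - v - 20) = (v - 5)*(v - 1)*(v + 4)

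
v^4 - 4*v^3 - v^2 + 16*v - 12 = (v - 3)*(v - 2)*(v - 1)*(v + 2)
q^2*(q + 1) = q^3 + q^2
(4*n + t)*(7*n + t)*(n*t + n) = 28*n^3*t + 28*n^3 + 11*n^2*t^2 + 11*n^2*t + n*t^3 + n*t^2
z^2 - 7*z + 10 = (z - 5)*(z - 2)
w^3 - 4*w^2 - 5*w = w*(w - 5)*(w + 1)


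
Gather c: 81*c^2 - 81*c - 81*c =81*c^2 - 162*c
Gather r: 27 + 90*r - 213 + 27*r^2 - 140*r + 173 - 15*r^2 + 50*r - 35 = 12*r^2 - 48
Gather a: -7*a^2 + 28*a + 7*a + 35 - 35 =-7*a^2 + 35*a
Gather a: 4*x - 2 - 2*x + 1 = 2*x - 1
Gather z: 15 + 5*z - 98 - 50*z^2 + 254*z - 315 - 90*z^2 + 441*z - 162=-140*z^2 + 700*z - 560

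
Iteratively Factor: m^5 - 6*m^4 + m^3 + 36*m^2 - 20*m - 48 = (m - 4)*(m^4 - 2*m^3 - 7*m^2 + 8*m + 12) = (m - 4)*(m - 2)*(m^3 - 7*m - 6) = (m - 4)*(m - 3)*(m - 2)*(m^2 + 3*m + 2) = (m - 4)*(m - 3)*(m - 2)*(m + 2)*(m + 1)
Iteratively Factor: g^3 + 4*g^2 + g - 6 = (g + 3)*(g^2 + g - 2) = (g - 1)*(g + 3)*(g + 2)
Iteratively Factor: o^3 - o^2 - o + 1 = (o - 1)*(o^2 - 1) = (o - 1)^2*(o + 1)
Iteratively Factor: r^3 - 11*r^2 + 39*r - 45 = (r - 3)*(r^2 - 8*r + 15) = (r - 3)^2*(r - 5)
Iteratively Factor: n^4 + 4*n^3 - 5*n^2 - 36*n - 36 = (n + 3)*(n^3 + n^2 - 8*n - 12) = (n + 2)*(n + 3)*(n^2 - n - 6) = (n - 3)*(n + 2)*(n + 3)*(n + 2)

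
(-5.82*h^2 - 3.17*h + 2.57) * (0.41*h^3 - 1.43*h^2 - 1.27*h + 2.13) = -2.3862*h^5 + 7.0229*h^4 + 12.9782*h^3 - 12.0458*h^2 - 10.016*h + 5.4741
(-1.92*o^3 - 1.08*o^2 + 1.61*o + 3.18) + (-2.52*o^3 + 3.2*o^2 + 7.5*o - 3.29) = -4.44*o^3 + 2.12*o^2 + 9.11*o - 0.11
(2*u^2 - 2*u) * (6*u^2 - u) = 12*u^4 - 14*u^3 + 2*u^2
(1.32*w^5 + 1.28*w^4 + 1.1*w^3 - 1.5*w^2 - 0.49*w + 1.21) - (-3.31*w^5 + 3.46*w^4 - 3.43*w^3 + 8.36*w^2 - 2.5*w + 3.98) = 4.63*w^5 - 2.18*w^4 + 4.53*w^3 - 9.86*w^2 + 2.01*w - 2.77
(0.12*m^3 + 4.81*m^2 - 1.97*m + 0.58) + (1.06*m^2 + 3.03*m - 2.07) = 0.12*m^3 + 5.87*m^2 + 1.06*m - 1.49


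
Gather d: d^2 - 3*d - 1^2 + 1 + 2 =d^2 - 3*d + 2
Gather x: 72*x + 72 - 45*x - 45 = 27*x + 27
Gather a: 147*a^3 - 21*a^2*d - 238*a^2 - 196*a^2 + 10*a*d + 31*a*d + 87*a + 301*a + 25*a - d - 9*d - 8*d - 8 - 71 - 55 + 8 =147*a^3 + a^2*(-21*d - 434) + a*(41*d + 413) - 18*d - 126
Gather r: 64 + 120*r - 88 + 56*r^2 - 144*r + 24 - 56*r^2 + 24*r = 0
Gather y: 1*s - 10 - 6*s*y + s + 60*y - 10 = 2*s + y*(60 - 6*s) - 20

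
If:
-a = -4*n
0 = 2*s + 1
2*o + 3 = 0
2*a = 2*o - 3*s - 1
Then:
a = -5/4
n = -5/16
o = -3/2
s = -1/2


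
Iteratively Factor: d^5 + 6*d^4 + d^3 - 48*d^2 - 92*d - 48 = (d + 2)*(d^4 + 4*d^3 - 7*d^2 - 34*d - 24) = (d - 3)*(d + 2)*(d^3 + 7*d^2 + 14*d + 8) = (d - 3)*(d + 2)*(d + 4)*(d^2 + 3*d + 2) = (d - 3)*(d + 1)*(d + 2)*(d + 4)*(d + 2)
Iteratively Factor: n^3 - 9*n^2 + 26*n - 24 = (n - 2)*(n^2 - 7*n + 12) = (n - 3)*(n - 2)*(n - 4)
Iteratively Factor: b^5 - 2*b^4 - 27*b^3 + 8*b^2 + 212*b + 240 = (b - 4)*(b^4 + 2*b^3 - 19*b^2 - 68*b - 60) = (b - 4)*(b + 2)*(b^3 - 19*b - 30) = (b - 4)*(b + 2)^2*(b^2 - 2*b - 15) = (b - 5)*(b - 4)*(b + 2)^2*(b + 3)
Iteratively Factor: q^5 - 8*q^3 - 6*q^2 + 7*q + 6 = (q + 2)*(q^4 - 2*q^3 - 4*q^2 + 2*q + 3) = (q + 1)*(q + 2)*(q^3 - 3*q^2 - q + 3) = (q - 1)*(q + 1)*(q + 2)*(q^2 - 2*q - 3) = (q - 1)*(q + 1)^2*(q + 2)*(q - 3)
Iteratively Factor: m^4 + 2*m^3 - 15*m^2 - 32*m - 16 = (m + 4)*(m^3 - 2*m^2 - 7*m - 4) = (m + 1)*(m + 4)*(m^2 - 3*m - 4) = (m - 4)*(m + 1)*(m + 4)*(m + 1)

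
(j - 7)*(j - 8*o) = j^2 - 8*j*o - 7*j + 56*o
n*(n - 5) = n^2 - 5*n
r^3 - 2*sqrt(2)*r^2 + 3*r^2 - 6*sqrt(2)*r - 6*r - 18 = (r + 3)*(r - 3*sqrt(2))*(r + sqrt(2))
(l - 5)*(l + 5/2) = l^2 - 5*l/2 - 25/2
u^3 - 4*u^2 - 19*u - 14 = (u - 7)*(u + 1)*(u + 2)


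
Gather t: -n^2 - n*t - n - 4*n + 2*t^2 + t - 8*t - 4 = -n^2 - 5*n + 2*t^2 + t*(-n - 7) - 4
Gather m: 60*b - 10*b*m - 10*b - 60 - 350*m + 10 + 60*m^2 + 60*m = 50*b + 60*m^2 + m*(-10*b - 290) - 50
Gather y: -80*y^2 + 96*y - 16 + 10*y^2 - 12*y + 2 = -70*y^2 + 84*y - 14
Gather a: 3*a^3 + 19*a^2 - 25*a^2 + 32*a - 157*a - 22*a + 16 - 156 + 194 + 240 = 3*a^3 - 6*a^2 - 147*a + 294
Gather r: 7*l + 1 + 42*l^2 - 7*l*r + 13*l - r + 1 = 42*l^2 + 20*l + r*(-7*l - 1) + 2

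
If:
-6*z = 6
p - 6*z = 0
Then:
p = -6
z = -1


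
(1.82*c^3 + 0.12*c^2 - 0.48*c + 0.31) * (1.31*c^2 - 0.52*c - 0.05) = 2.3842*c^5 - 0.7892*c^4 - 0.7822*c^3 + 0.6497*c^2 - 0.1372*c - 0.0155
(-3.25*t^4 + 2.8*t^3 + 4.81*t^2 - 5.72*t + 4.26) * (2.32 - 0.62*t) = 2.015*t^5 - 9.276*t^4 + 3.5138*t^3 + 14.7056*t^2 - 15.9116*t + 9.8832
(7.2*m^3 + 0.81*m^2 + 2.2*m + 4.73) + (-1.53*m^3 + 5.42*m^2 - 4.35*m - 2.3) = 5.67*m^3 + 6.23*m^2 - 2.15*m + 2.43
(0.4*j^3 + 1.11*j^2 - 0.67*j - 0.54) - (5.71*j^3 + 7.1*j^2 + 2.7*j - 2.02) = -5.31*j^3 - 5.99*j^2 - 3.37*j + 1.48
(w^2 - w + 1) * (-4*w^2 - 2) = -4*w^4 + 4*w^3 - 6*w^2 + 2*w - 2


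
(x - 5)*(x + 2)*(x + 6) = x^3 + 3*x^2 - 28*x - 60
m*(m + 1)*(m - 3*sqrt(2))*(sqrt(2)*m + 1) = sqrt(2)*m^4 - 5*m^3 + sqrt(2)*m^3 - 5*m^2 - 3*sqrt(2)*m^2 - 3*sqrt(2)*m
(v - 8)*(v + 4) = v^2 - 4*v - 32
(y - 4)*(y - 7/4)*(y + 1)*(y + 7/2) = y^4 - 5*y^3/4 - 123*y^2/8 + 91*y/8 + 49/2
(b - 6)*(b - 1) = b^2 - 7*b + 6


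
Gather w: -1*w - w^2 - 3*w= -w^2 - 4*w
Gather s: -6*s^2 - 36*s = -6*s^2 - 36*s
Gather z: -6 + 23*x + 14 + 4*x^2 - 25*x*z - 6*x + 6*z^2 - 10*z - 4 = 4*x^2 + 17*x + 6*z^2 + z*(-25*x - 10) + 4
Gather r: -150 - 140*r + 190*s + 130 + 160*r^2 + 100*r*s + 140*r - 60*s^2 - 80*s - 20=160*r^2 + 100*r*s - 60*s^2 + 110*s - 40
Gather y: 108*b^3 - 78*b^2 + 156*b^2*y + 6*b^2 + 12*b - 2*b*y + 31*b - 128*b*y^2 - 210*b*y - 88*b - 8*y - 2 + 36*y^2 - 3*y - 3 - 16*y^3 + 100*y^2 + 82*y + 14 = 108*b^3 - 72*b^2 - 45*b - 16*y^3 + y^2*(136 - 128*b) + y*(156*b^2 - 212*b + 71) + 9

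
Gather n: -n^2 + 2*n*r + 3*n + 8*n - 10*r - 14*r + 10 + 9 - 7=-n^2 + n*(2*r + 11) - 24*r + 12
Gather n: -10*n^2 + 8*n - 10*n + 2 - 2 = -10*n^2 - 2*n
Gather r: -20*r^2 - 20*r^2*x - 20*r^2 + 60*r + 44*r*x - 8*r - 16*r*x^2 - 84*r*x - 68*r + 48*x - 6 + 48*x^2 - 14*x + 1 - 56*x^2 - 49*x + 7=r^2*(-20*x - 40) + r*(-16*x^2 - 40*x - 16) - 8*x^2 - 15*x + 2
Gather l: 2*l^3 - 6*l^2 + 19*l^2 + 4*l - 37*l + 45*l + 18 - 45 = 2*l^3 + 13*l^2 + 12*l - 27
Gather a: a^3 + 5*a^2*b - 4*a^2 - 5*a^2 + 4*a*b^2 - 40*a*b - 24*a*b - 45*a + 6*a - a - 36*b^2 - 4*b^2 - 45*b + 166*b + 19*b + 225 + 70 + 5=a^3 + a^2*(5*b - 9) + a*(4*b^2 - 64*b - 40) - 40*b^2 + 140*b + 300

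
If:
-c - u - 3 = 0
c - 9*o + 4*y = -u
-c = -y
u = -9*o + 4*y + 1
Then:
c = -7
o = -31/9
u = 4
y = -7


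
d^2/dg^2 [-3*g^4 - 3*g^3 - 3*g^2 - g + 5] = -36*g^2 - 18*g - 6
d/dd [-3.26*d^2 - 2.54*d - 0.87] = -6.52*d - 2.54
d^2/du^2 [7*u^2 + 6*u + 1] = 14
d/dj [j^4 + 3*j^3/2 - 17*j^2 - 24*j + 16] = 4*j^3 + 9*j^2/2 - 34*j - 24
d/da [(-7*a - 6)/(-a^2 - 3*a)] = (-7*a^2 - 12*a - 18)/(a^2*(a^2 + 6*a + 9))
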